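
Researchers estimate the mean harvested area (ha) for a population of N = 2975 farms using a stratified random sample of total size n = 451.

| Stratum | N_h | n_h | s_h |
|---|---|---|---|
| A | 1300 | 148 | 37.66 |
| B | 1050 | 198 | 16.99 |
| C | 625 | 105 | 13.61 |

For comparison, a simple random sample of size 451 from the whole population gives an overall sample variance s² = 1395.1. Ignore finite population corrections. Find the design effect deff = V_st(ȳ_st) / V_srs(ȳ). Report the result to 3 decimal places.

V̂(ȳ_st) = Σ W_h² s_h²/n_h, with W_h = N_h/N and N = 2975:
  stratum A: (1300/2975)²·37.66²/148 = 1.82983
  stratum B: (1050/2975)²·16.99²/198 = 0.181604
  stratum C: (625/2975)²·13.61²/105 = 0.0778598
V_st = 2.0893
V_srs = s²/n = 1395.1/451 = 3.09335
deff = V_st / V_srs = 2.0893/3.09335 = 0.6754

deff ≈ 0.675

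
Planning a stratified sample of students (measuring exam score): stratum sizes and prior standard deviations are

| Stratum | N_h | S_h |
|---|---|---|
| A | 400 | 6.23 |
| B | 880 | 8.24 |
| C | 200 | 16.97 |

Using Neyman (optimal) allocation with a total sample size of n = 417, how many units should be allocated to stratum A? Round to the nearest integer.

79

Neyman allocation: n_h = n · N_h S_h / Σ N_i S_i, with n = 417.
  stratum A: N_h·S_h = 400·6.23 = 2492.00
  stratum B: N_h·S_h = 880·8.24 = 7251.20
  stratum C: N_h·S_h = 200·16.97 = 3394.00
Σ N_h S_h = 13137.20
n for stratum A = 417·2492.00/13137.20 = 79.101 → 79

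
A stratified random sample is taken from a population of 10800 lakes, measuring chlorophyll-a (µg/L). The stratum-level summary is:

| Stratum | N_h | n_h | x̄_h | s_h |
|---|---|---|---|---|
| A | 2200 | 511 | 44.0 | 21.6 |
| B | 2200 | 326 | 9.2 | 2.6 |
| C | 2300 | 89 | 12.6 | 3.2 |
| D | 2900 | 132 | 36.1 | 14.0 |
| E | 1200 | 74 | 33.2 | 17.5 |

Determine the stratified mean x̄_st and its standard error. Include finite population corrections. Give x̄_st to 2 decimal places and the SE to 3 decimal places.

x̄_st = Σ W_h x̄_h = (2200·44.0 + 2200·9.2 + 2300·12.6 + 2900·36.1 + 1200·33.2)/10800 = 26.90278
V̂(x̄_st) = Σ W_h² (1 − n_h/N_h) s_h²/n_h, with W_h = N_h/N and N = 10800:
  stratum A: (2200/10800)²·(1 − 511/2200)·21.6²/511 = 0.0290865
  stratum B: (2200/10800)²·(1 − 326/2200)·2.6²/326 = 0.000732949
  stratum C: (2300/10800)²·(1 − 89/2300)·3.2²/89 = 0.00501625
  stratum D: (2900/10800)²·(1 − 132/2900)·14.0²/132 = 0.102188
  stratum E: (1200/10800)²·(1 − 74/1200)·17.5²/74 = 0.047942
V̂(x̄_st) = 0.184965
SE(x̄_st) = √0.184965 = 0.430076

x̄_st ≈ 26.90, SE ≈ 0.430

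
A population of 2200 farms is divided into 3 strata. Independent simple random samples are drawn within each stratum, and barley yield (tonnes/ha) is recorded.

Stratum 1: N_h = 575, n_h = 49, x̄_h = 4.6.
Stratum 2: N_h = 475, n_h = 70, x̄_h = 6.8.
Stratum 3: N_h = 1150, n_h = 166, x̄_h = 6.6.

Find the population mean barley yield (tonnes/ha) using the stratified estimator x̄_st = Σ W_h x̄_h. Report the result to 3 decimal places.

x̄_st ≈ 6.120

N = Σ N_h = 2200. Stratum weights W_h = N_h/N.
x̄_st = (575·4.6 + 475·6.8 + 1150·6.6) / 2200 = 6.12045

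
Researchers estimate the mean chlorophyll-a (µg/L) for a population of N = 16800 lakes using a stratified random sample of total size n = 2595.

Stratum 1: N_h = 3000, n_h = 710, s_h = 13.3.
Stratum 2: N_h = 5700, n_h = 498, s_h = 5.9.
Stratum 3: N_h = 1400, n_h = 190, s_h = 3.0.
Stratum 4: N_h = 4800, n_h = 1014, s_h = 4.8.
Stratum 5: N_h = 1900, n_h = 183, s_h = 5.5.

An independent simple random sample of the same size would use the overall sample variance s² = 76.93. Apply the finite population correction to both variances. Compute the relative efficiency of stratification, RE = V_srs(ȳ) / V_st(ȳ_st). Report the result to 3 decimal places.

RE ≈ 1.469

V̂(ȳ_st) = Σ W_h² (1 − n_h/N_h) s_h²/n_h, with W_h = N_h/N and N = 16800:
  stratum 1: (3000/16800)²·(1 − 710/3000)·13.3²/710 = 0.00606433
  stratum 2: (5700/16800)²·(1 − 498/5700)·5.9²/498 = 0.00734347
  stratum 3: (1400/16800)²·(1 − 190/1400)·3.0²/190 = 0.000284305
  stratum 4: (4800/16800)²·(1 − 1014/4800)·4.8²/1014 = 0.00146301
  stratum 5: (1900/16800)²·(1 − 183/1900)·5.5²/183 = 0.00191064
V_st = 0.0170658
V_srs = (1 − 2595/16800)·76.93/2595 = 0.0250663
Relative efficiency = V_srs / V_st = 0.0250663/0.0170658 = 1.4688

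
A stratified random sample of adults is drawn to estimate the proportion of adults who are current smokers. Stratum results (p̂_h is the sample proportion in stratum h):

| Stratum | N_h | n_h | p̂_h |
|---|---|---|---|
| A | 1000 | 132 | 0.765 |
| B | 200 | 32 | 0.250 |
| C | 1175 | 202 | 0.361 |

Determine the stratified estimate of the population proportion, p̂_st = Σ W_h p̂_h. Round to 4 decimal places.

p̂_st ≈ 0.5218

N = 2375; stratum weights W_h = N_h/N.
p̂_st = Σ W_h p̂_h = (1000·0.765 + 200·0.250 + 1175·0.361)/2375 = 0.52176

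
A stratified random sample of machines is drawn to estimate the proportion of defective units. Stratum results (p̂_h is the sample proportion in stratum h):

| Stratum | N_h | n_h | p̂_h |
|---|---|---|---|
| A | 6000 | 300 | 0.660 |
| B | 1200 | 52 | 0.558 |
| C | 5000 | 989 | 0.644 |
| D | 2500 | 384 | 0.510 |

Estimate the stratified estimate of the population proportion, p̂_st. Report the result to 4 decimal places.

N = 14700; stratum weights W_h = N_h/N.
p̂_st = Σ W_h p̂_h = (6000·0.660 + 1200·0.558 + 5000·0.644 + 2500·0.510)/14700 = 0.62072

p̂_st ≈ 0.6207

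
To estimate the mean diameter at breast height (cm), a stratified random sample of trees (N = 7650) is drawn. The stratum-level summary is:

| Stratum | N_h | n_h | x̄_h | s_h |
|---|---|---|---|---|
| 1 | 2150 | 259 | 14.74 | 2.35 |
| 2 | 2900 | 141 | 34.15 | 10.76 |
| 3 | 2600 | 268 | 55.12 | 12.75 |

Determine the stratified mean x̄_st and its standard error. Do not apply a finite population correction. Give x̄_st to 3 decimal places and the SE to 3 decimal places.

x̄_st ≈ 35.822, SE ≈ 0.436

x̄_st = Σ W_h x̄_h = (2150·14.74 + 2900·34.15 + 2600·55.12)/7650 = 35.82196
V̂(x̄_st) = Σ W_h² s_h²/n_h, with W_h = N_h/N and N = 7650:
  stratum 1: (2150/7650)²·2.35²/259 = 0.00168419
  stratum 2: (2900/7650)²·10.76²/141 = 0.117999
  stratum 3: (2600/7650)²·12.75²/268 = 0.0700663
V̂(x̄_st) = 0.18975
SE(x̄_st) = √0.18975 = 0.435603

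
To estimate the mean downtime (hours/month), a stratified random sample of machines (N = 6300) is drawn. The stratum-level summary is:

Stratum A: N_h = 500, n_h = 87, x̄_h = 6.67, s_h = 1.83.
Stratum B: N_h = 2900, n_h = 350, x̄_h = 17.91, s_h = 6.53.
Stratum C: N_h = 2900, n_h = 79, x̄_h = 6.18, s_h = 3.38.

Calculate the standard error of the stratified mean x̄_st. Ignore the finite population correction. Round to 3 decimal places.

V̂(x̄_st) = Σ W_h² s_h²/n_h, with W_h = N_h/N and N = 6300:
  stratum A: (500/6300)²·1.83²/87 = 0.000242461
  stratum B: (2900/6300)²·6.53²/350 = 0.0258151
  stratum C: (2900/6300)²·3.38²/79 = 0.0306423
V̂(x̄_st) = 0.0566998
SE(x̄_st) = √0.0566998 = 0.238117

SE(x̄_st) ≈ 0.238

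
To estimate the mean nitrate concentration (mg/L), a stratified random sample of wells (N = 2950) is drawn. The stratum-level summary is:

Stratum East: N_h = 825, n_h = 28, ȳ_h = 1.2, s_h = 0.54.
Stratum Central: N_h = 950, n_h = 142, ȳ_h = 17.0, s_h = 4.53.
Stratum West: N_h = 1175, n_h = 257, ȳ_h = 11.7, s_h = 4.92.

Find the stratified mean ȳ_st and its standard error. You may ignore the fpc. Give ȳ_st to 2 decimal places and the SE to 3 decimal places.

ȳ_st ≈ 10.47, SE ≈ 0.175

ȳ_st = Σ W_h ȳ_h = (825·1.2 + 950·17.0 + 1175·11.7)/2950 = 10.47034
V̂(ȳ_st) = Σ W_h² s_h²/n_h, with W_h = N_h/N and N = 2950:
  stratum East: (825/2950)²·0.54²/28 = 0.000814504
  stratum Central: (950/2950)²·4.53²/142 = 0.0149869
  stratum West: (1175/2950)²·4.92²/257 = 0.0149427
V̂(ȳ_st) = 0.0307441
SE(ȳ_st) = √0.0307441 = 0.17534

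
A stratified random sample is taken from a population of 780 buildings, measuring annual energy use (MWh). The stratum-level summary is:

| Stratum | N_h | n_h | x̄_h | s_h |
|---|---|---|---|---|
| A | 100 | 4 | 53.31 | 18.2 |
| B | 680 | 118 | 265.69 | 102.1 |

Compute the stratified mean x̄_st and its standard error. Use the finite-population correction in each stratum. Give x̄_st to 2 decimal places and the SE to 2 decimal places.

x̄_st ≈ 238.46, SE ≈ 7.54

x̄_st = Σ W_h x̄_h = (100·53.31 + 680·265.69)/780 = 238.46179
V̂(x̄_st) = Σ W_h² (1 − n_h/N_h) s_h²/n_h, with W_h = N_h/N and N = 780:
  stratum A: (100/780)²·(1 − 4/100)·18.2²/4 = 1.30667
  stratum B: (680/780)²·(1 − 118/680)·102.1²/118 = 55.4914
V̂(x̄_st) = 56.798
SE(x̄_st) = √56.798 = 7.53645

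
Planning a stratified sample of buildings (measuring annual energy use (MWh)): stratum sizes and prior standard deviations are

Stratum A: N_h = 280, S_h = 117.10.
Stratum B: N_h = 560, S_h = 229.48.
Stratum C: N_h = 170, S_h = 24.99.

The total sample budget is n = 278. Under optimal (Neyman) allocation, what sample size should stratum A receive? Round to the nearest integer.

55

Neyman allocation: n_h = n · N_h S_h / Σ N_i S_i, with n = 278.
  stratum A: N_h·S_h = 280·117.10 = 32788.00
  stratum B: N_h·S_h = 560·229.48 = 128508.80
  stratum C: N_h·S_h = 170·24.99 = 4248.30
Σ N_h S_h = 165545.10
n for stratum A = 278·32788.00/165545.10 = 55.061 → 55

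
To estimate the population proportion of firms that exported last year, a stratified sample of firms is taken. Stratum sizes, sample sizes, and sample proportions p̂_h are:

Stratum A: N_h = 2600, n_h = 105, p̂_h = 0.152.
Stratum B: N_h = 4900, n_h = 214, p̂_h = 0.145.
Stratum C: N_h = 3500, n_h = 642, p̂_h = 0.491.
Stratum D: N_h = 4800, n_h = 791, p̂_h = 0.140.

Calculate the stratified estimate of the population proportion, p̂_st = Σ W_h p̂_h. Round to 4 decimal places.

N = 15800; stratum weights W_h = N_h/N.
p̂_st = Σ W_h p̂_h = (2600·0.152 + 4900·0.145 + 3500·0.491 + 4800·0.140)/15800 = 0.22128

p̂_st ≈ 0.2213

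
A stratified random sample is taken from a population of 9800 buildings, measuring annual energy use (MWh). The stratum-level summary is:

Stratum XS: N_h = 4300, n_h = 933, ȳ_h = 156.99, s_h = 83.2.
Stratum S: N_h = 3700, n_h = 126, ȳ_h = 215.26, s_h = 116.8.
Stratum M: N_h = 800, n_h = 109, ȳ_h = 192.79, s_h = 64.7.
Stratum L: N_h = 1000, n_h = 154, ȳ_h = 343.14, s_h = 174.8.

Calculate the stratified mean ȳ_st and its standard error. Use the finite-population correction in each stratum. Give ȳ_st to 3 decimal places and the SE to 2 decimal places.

ȳ_st ≈ 200.907, SE ≈ 4.24

ȳ_st = Σ W_h ȳ_h = (4300·156.99 + 3700·215.26 + 800·192.79 + 1000·343.14)/9800 = 200.90724
V̂(ȳ_st) = Σ W_h² (1 − n_h/N_h) s_h²/n_h, with W_h = N_h/N and N = 9800:
  stratum XS: (4300/9800)²·(1 − 933/4300)·83.2²/933 = 1.11847
  stratum S: (3700/9800)²·(1 − 126/3700)·116.8²/126 = 14.908
  stratum M: (800/9800)²·(1 − 109/800)·64.7²/109 = 0.221054
  stratum L: (1000/9800)²·(1 − 154/1000)·174.8²/154 = 1.74775
V̂(ȳ_st) = 17.9953
SE(ȳ_st) = √17.9953 = 4.24208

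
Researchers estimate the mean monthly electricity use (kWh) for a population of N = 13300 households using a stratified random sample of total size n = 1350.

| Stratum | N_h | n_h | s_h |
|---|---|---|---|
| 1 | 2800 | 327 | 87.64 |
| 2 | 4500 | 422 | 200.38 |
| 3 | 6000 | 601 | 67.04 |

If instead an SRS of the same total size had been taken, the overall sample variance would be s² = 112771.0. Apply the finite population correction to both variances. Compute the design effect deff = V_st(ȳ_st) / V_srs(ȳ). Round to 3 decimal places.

deff ≈ 0.162

V̂(ȳ_st) = Σ W_h² (1 − n_h/N_h) s_h²/n_h, with W_h = N_h/N and N = 13300:
  stratum 1: (2800/13300)²·(1 − 327/2800)·87.64²/327 = 0.919466
  stratum 2: (4500/13300)²·(1 − 422/4500)·200.38²/422 = 9.87081
  stratum 3: (6000/13300)²·(1 − 601/6000)·67.04²/601 = 1.36948
V_st = 12.1598
V_srs = (1 − 1350/13300)·112771.0/1350 = 75.0551
deff = V_st / V_srs = 12.1598/75.0551 = 0.1620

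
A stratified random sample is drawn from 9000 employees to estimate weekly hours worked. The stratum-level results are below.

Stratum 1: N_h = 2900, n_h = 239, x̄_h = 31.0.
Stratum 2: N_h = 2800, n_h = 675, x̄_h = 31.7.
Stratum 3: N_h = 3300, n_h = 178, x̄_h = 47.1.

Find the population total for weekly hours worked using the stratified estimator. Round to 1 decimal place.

τ̂_st = Σ N_h x̄_h = 2900·31.0 + 2800·31.7 + 3300·47.1 = 334090.0

τ̂_st ≈ 334090.0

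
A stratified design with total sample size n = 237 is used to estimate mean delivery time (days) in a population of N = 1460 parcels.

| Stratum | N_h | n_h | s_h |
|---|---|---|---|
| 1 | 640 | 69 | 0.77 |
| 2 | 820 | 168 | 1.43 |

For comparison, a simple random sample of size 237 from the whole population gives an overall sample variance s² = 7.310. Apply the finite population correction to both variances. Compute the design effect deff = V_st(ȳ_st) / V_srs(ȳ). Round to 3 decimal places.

V̂(ȳ_st) = Σ W_h² (1 − n_h/N_h) s_h²/n_h, with W_h = N_h/N and N = 1460:
  stratum 1: (640/1460)²·(1 − 69/640)·0.77²/69 = 0.00147314
  stratum 2: (820/1460)²·(1 − 168/820)·1.43²/168 = 0.00305294
V_st = 0.00452608
V_srs = (1 − 237/1460)·7.310/237 = 0.025837
deff = V_st / V_srs = 0.00452608/0.025837 = 0.1752

deff ≈ 0.175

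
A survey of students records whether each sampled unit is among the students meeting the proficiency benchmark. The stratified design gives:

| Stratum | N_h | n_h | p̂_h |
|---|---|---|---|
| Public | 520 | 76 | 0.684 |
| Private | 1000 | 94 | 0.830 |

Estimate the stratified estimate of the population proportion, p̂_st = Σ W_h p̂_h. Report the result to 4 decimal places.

N = 1520; stratum weights W_h = N_h/N.
p̂_st = Σ W_h p̂_h = (520·0.684 + 1000·0.830)/1520 = 0.78005

p̂_st ≈ 0.7801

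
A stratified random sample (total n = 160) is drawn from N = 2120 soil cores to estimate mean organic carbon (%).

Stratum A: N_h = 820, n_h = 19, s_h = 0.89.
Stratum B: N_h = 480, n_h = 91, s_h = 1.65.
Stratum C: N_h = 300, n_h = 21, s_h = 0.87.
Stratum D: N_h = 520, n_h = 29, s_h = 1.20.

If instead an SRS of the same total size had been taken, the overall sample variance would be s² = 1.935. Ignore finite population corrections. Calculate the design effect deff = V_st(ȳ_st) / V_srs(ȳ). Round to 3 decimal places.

V̂(ȳ_st) = Σ W_h² s_h²/n_h, with W_h = N_h/N and N = 2120:
  stratum A: (820/2120)²·0.89²/19 = 0.0062371
  stratum B: (480/2120)²·1.65²/91 = 0.00153369
  stratum C: (300/2120)²·0.87²/21 = 0.000721755
  stratum D: (520/2120)²·1.20²/29 = 0.00298744
V_st = 0.01148
V_srs = s²/n = 1.935/160 = 0.0120938
deff = V_st / V_srs = 0.01148/0.0120938 = 0.9492

deff ≈ 0.949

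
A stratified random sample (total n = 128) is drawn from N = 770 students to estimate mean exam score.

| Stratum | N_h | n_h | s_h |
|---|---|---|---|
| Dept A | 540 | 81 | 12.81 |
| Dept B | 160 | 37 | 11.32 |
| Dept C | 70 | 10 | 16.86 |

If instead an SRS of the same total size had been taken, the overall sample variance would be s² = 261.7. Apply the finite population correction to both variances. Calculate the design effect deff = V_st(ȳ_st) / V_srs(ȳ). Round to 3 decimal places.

deff ≈ 0.682

V̂(ȳ_st) = Σ W_h² (1 − n_h/N_h) s_h²/n_h, with W_h = N_h/N and N = 770:
  stratum Dept A: (540/770)²·(1 − 81/540)·12.81²/81 = 0.846912
  stratum Dept B: (160/770)²·(1 − 37/160)·11.32²/37 = 0.114957
  stratum Dept C: (70/770)²·(1 − 10/70)·16.86²/10 = 0.201365
V_st = 1.16323
V_srs = (1 − 128/770)·261.7/128 = 1.70466
deff = V_st / V_srs = 1.16323/1.70466 = 0.6824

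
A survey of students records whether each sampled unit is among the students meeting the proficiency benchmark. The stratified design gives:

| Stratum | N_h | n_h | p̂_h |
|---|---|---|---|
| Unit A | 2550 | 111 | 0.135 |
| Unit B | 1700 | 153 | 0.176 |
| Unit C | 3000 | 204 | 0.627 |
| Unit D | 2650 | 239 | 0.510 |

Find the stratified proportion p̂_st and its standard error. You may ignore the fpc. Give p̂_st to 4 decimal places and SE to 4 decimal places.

p̂_st ≈ 0.3915, SE ≈ 0.0167

N = 9900; stratum weights W_h = N_h/N.
p̂_st = Σ W_h p̂_h = (2550·0.135 + 1700·0.176 + 3000·0.627 + 2650·0.510)/9900 = 0.39151
V̂(p̂_st) = Σ W_h² p̂_h(1−p̂_h)/(n_h−1):
  stratum Unit A: (2550/9900)²·0.135·0.865/110 = 7.04315e-05
  stratum Unit B: (1700/9900)²·0.176·0.824/152 = 2.81335e-05
  stratum Unit C: (3000/9900)²·0.627·0.373/203 = 0.000105792
  stratum Unit D: (2650/9900)²·0.510·0.490/238 = 7.52334e-05
V̂(p̂_st) = 0.00027959; SE = √V̂ = 0.016721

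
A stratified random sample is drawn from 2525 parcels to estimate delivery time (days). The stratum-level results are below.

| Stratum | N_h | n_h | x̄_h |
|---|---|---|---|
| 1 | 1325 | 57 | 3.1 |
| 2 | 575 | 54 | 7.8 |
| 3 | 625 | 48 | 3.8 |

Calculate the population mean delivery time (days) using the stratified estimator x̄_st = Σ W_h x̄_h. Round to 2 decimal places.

x̄_st ≈ 4.34

N = Σ N_h = 2525. Stratum weights W_h = N_h/N.
x̄_st = (1325·3.1 + 575·7.8 + 625·3.8) / 2525 = 4.3436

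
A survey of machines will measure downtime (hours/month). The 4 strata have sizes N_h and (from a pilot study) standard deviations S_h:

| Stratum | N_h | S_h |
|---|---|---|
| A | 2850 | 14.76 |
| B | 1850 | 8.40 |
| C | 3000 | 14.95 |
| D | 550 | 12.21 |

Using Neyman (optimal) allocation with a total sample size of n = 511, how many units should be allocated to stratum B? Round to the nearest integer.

Neyman allocation: n_h = n · N_h S_h / Σ N_i S_i, with n = 511.
  stratum A: N_h·S_h = 2850·14.76 = 42066.00
  stratum B: N_h·S_h = 1850·8.40 = 15540.00
  stratum C: N_h·S_h = 3000·14.95 = 44850.00
  stratum D: N_h·S_h = 550·12.21 = 6715.50
Σ N_h S_h = 109171.50
n for stratum B = 511·15540.00/109171.50 = 72.738 → 73

73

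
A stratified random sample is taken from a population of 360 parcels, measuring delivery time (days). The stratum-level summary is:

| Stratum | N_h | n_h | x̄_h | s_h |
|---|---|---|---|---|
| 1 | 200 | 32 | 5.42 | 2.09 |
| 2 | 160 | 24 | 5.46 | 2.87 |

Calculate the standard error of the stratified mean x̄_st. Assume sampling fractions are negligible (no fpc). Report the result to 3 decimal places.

V̂(x̄_st) = Σ W_h² s_h²/n_h, with W_h = N_h/N and N = 360:
  stratum 1: (200/360)²·2.09²/32 = 0.0421306
  stratum 2: (160/360)²·2.87²/24 = 0.0677934
V̂(x̄_st) = 0.109924
SE(x̄_st) = √0.109924 = 0.331548

SE(x̄_st) ≈ 0.332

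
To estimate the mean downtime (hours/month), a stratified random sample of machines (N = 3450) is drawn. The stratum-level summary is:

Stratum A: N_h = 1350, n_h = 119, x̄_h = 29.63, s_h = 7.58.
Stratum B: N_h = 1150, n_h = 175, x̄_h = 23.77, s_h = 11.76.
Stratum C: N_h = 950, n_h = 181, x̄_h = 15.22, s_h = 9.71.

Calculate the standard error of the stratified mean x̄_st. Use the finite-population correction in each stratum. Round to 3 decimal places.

V̂(x̄_st) = Σ W_h² (1 − n_h/N_h) s_h²/n_h, with W_h = N_h/N and N = 3450:
  stratum A: (1350/3450)²·(1 − 119/1350)·7.58²/119 = 0.0674132
  stratum B: (1150/3450)²·(1 − 175/1150)·11.76²/175 = 0.0744459
  stratum C: (950/3450)²·(1 − 181/950)·9.71²/181 = 0.0319721
V̂(x̄_st) = 0.173831
SE(x̄_st) = √0.173831 = 0.416931

SE(x̄_st) ≈ 0.417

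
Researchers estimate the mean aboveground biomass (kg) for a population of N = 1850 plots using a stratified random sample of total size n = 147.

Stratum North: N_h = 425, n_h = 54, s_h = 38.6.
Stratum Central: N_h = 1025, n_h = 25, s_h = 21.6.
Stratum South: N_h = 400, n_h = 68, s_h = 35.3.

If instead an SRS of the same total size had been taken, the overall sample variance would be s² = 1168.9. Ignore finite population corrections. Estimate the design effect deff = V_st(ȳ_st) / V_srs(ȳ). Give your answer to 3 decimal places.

V̂(ȳ_st) = Σ W_h² s_h²/n_h, with W_h = N_h/N and N = 1850:
  stratum North: (425/1850)²·38.6²/54 = 1.45618
  stratum Central: (1025/1850)²·21.6²/25 = 5.72891
  stratum South: (400/1850)²·35.3²/68 = 0.856677
V_st = 8.04176
V_srs = s²/n = 1168.9/147 = 7.9517
deff = V_st / V_srs = 8.04176/7.9517 = 1.0113

deff ≈ 1.011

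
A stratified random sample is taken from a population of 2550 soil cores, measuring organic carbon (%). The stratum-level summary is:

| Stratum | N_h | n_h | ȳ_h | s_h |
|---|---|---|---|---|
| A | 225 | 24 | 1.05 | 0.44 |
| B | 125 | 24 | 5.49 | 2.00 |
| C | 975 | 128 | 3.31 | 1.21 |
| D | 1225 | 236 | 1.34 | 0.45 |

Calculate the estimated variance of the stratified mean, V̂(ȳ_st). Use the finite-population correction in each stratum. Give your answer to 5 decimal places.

V̂(ȳ_st) ≈ 0.00199

V̂(ȳ_st) = Σ W_h² (1 − n_h/N_h) s_h²/n_h, with W_h = N_h/N and N = 2550:
  stratum A: (225/2550)²·(1 − 24/225)·0.44²/24 = 5.61038e-05
  stratum B: (125/2550)²·(1 − 24/125)·2.00²/24 = 0.000323593
  stratum C: (975/2550)²·(1 − 128/975)·1.21²/128 = 0.00145267
  stratum D: (1225/2550)²·(1 − 236/1225)·0.45²/236 = 0.000159869
V̂(ȳ_st) = 0.00199224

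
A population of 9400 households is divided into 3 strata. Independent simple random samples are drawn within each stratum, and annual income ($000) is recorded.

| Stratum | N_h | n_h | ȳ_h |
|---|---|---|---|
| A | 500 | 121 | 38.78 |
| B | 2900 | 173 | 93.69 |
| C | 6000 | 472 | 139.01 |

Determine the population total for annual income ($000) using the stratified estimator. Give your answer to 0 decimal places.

τ̂_st ≈ 1125151

τ̂_st = Σ N_h ȳ_h = 500·38.78 + 2900·93.69 + 6000·139.01 = 1125151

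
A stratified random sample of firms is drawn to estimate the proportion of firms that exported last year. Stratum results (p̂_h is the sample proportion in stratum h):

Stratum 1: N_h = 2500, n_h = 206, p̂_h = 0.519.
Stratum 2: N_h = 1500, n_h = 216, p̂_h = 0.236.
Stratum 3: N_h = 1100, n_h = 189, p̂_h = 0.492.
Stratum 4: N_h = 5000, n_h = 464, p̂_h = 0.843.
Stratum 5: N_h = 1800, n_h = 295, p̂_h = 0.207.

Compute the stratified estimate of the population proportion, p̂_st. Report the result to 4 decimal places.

N = 11900; stratum weights W_h = N_h/N.
p̂_st = Σ W_h p̂_h = (2500·0.519 + 1500·0.236 + 1100·0.492 + 5000·0.843 + 1800·0.207)/11900 = 0.56977

p̂_st ≈ 0.5698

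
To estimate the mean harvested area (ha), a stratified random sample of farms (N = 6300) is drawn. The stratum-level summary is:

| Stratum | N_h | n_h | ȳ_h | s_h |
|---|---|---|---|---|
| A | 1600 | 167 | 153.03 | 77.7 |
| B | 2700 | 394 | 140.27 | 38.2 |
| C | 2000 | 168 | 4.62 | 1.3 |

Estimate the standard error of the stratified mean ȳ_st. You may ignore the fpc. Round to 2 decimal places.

V̂(ȳ_st) = Σ W_h² s_h²/n_h, with W_h = N_h/N and N = 6300:
  stratum A: (1600/6300)²·77.7²/167 = 2.33176
  stratum B: (2700/6300)²·38.2²/394 = 0.680263
  stratum C: (2000/6300)²·1.3²/168 = 0.00101381
V̂(ȳ_st) = 3.01304
SE(ȳ_st) = √3.01304 = 1.73581

SE(ȳ_st) ≈ 1.74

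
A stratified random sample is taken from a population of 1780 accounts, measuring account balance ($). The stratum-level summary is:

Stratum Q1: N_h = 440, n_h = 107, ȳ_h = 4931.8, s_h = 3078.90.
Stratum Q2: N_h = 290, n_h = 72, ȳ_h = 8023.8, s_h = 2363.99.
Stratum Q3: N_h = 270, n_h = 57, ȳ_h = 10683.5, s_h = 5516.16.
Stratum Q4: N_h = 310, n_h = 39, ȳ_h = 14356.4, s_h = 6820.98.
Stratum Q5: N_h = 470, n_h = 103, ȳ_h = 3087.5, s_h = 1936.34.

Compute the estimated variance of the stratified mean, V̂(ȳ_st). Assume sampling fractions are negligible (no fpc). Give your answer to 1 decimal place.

V̂(ȳ_st) ≈ 58477.7

V̂(ȳ_st) = Σ W_h² s_h²/n_h, with W_h = N_h/N and N = 1780:
  stratum Q1: (440/1780)²·3078.90²/107 = 5413.43
  stratum Q2: (290/1780)²·2363.99²/72 = 2060.23
  stratum Q3: (270/1780)²·5516.16²/57 = 12282.5
  stratum Q4: (310/1780)²·6820.98²/39 = 36183.6
  stratum Q5: (470/1780)²·1936.34²/103 = 2537.94
V̂(ȳ_st) = 58477.7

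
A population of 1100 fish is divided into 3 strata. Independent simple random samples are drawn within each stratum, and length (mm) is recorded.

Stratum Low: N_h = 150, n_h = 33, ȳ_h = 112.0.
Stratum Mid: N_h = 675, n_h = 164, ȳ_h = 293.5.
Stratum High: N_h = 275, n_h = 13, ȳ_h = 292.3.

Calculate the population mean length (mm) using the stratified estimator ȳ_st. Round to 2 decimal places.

ȳ_st ≈ 268.45

N = Σ N_h = 1100. Stratum weights W_h = N_h/N.
ȳ_st = (150·112.0 + 675·293.5 + 275·292.3) / 1100 = 268.4500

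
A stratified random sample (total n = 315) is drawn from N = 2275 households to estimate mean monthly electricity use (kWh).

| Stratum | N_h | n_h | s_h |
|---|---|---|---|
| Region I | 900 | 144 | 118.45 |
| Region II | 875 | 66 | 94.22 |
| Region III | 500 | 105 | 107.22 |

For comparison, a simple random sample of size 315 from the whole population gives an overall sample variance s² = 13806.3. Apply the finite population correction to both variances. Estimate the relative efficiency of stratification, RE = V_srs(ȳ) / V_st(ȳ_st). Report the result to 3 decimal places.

RE ≈ 1.067

V̂(ȳ_st) = Σ W_h² (1 − n_h/N_h) s_h²/n_h, with W_h = N_h/N and N = 2275:
  stratum Region I: (900/2275)²·(1 − 144/900)·118.45²/144 = 12.8088
  stratum Region II: (875/2275)²·(1 − 66/875)·94.22²/66 = 18.3965
  stratum Region III: (500/2275)²·(1 − 105/500)·107.22²/105 = 4.17798
V_st = 35.3833
V_srs = (1 − 315/2275)·13806.3/315 = 37.7608
Relative efficiency = V_srs / V_st = 37.7608/35.3833 = 1.0672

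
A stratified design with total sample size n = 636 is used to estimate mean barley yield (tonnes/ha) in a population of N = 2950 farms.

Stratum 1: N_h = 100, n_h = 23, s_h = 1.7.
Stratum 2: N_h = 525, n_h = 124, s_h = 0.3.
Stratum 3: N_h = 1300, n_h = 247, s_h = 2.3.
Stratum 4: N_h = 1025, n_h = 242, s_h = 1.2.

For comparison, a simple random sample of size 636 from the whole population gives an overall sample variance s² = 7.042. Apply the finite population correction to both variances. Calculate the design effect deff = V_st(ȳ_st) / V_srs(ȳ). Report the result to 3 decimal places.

deff ≈ 0.466

V̂(ȳ_st) = Σ W_h² (1 − n_h/N_h) s_h²/n_h, with W_h = N_h/N and N = 2950:
  stratum 1: (100/2950)²·(1 − 23/100)·1.7²/23 = 0.000111177
  stratum 2: (525/2950)²·(1 − 124/525)·0.3²/124 = 1.75582e-05
  stratum 3: (1300/2950)²·(1 − 247/1300)·2.3²/247 = 0.00336889
  stratum 4: (1025/2950)²·(1 − 242/1025)·1.2²/242 = 0.000548768
V_st = 0.00404639
V_srs = (1 − 636/2950)·7.042/636 = 0.00868521
deff = V_st / V_srs = 0.00404639/0.00868521 = 0.4659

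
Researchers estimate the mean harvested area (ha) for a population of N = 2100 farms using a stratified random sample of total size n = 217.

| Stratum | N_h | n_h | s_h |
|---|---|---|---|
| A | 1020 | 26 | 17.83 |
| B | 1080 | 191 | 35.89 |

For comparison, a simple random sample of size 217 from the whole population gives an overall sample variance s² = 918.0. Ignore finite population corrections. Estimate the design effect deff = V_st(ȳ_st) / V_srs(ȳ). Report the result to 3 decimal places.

V̂(ȳ_st) = Σ W_h² s_h²/n_h, with W_h = N_h/N and N = 2100:
  stratum A: (1020/2100)²·17.83²/26 = 2.88464
  stratum B: (1080/2100)²·35.89²/191 = 1.7837
V_st = 4.66834
V_srs = s²/n = 918.0/217 = 4.23041
deff = V_st / V_srs = 4.66834/4.23041 = 1.1035

deff ≈ 1.104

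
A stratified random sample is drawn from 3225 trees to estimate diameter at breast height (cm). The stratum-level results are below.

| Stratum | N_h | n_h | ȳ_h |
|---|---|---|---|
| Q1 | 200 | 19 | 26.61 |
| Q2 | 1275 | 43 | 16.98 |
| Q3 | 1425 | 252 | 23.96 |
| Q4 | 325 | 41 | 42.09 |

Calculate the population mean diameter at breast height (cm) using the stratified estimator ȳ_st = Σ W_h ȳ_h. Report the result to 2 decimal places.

N = Σ N_h = 3225. Stratum weights W_h = N_h/N.
ȳ_st = (200·26.61 + 1275·16.98 + 1425·23.96 + 325·42.09) / 3225 = 23.1919

ȳ_st ≈ 23.19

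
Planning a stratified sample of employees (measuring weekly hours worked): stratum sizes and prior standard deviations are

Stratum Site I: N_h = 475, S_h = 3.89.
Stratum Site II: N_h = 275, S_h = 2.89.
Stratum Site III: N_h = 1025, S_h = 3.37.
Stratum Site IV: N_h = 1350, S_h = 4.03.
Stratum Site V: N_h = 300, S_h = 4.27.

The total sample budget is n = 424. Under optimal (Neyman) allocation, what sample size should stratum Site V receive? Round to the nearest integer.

42

Neyman allocation: n_h = n · N_h S_h / Σ N_i S_i, with n = 424.
  stratum Site I: N_h·S_h = 475·3.89 = 1847.75
  stratum Site II: N_h·S_h = 275·2.89 = 794.75
  stratum Site III: N_h·S_h = 1025·3.37 = 3454.25
  stratum Site IV: N_h·S_h = 1350·4.03 = 5440.50
  stratum Site V: N_h·S_h = 300·4.27 = 1281.00
Σ N_h S_h = 12818.25
n for stratum Site V = 424·1281.00/12818.25 = 42.373 → 42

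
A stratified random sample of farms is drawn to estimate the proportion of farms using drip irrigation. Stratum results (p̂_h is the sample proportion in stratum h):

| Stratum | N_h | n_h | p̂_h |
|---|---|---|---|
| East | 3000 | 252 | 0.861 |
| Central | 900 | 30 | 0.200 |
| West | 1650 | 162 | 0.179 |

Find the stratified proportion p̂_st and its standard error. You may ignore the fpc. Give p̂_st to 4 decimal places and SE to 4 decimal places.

N = 5550; stratum weights W_h = N_h/N.
p̂_st = Σ W_h p̂_h = (3000·0.861 + 900·0.200 + 1650·0.179)/5550 = 0.55105
V̂(p̂_st) = Σ W_h² p̂_h(1−p̂_h)/(n_h−1):
  stratum East: (3000/5550)²·0.861·0.139/251 = 0.000139316
  stratum Central: (900/5550)²·0.200·0.800/29 = 0.000145085
  stratum West: (1650/5550)²·0.179·0.821/161 = 8.06775e-05
V̂(p̂_st) = 0.000365078; SE = √V̂ = 0.019107

p̂_st ≈ 0.5511, SE ≈ 0.0191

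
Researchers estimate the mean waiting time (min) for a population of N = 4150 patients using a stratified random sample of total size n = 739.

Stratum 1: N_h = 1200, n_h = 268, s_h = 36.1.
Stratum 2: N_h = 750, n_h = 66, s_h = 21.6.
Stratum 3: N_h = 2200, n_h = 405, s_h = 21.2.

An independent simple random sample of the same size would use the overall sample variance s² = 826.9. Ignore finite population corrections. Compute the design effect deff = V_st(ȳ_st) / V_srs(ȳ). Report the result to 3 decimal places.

V̂(ȳ_st) = Σ W_h² s_h²/n_h, with W_h = N_h/N and N = 4150:
  stratum 1: (1200/4150)²·36.1²/268 = 0.40658
  stratum 2: (750/4150)²·21.6²/66 = 0.230882
  stratum 3: (2200/4150)²·21.2²/405 = 0.311864
V_st = 0.949326
V_srs = s²/n = 826.9/739 = 1.11894
deff = V_st / V_srs = 0.949326/1.11894 = 0.8484

deff ≈ 0.848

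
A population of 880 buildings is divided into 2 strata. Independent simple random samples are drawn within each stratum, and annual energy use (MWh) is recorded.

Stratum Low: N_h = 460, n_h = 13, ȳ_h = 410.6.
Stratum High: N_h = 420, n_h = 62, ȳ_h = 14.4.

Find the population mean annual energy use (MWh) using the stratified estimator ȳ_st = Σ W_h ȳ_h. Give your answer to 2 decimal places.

N = Σ N_h = 880. Stratum weights W_h = N_h/N.
ȳ_st = (460·410.6 + 420·14.4) / 880 = 221.5045

ȳ_st ≈ 221.50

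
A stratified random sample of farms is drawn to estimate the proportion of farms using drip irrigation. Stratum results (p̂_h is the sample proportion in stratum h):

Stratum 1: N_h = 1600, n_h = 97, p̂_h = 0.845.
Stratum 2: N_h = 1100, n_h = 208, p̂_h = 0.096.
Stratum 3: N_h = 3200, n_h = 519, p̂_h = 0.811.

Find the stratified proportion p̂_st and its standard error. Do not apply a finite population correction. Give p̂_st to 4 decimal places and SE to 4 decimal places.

N = 5900; stratum weights W_h = N_h/N.
p̂_st = Σ W_h p̂_h = (1600·0.845 + 1100·0.096 + 3200·0.811)/5900 = 0.68692
V̂(p̂_st) = Σ W_h² p̂_h(1−p̂_h)/(n_h−1):
  stratum 1: (1600/5900)²·0.845·0.155/96 = 0.000100335
  stratum 2: (1100/5900)²·0.096·0.904/207 = 1.45731e-05
  stratum 3: (3200/5900)²·0.811·0.189/518 = 8.7046e-05
V̂(p̂_st) = 0.000201954; SE = √V̂ = 0.0142111

p̂_st ≈ 0.6869, SE ≈ 0.0142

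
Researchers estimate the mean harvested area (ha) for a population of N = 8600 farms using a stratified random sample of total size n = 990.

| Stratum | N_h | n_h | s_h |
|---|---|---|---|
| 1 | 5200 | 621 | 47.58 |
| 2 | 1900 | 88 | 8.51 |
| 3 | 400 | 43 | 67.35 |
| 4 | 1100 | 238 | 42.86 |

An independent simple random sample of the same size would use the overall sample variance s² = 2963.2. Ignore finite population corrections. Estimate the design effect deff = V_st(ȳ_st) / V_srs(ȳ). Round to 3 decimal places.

deff ≈ 0.577

V̂(ȳ_st) = Σ W_h² s_h²/n_h, with W_h = N_h/N and N = 8600:
  stratum 1: (5200/8600)²·47.58²/621 = 1.33281
  stratum 2: (1900/8600)²·8.51²/88 = 0.0401686
  stratum 3: (400/8600)²·67.35²/43 = 0.228207
  stratum 4: (1100/8600)²·42.86²/238 = 0.126275
V_st = 1.72746
V_srs = s²/n = 2963.2/990 = 2.99313
deff = V_st / V_srs = 1.72746/2.99313 = 0.5771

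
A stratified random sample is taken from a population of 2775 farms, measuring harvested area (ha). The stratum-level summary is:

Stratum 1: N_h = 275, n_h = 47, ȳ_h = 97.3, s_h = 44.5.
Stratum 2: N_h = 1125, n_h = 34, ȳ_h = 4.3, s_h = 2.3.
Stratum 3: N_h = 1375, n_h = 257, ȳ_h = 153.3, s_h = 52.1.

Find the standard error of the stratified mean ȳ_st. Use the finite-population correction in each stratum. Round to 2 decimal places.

V̂(ȳ_st) = Σ W_h² (1 − n_h/N_h) s_h²/n_h, with W_h = N_h/N and N = 2775:
  stratum 1: (275/2775)²·(1 − 47/275)·44.5²/47 = 0.343055
  stratum 2: (1125/2775)²·(1 − 34/1125)·2.3²/34 = 0.0247987
  stratum 3: (1375/2775)²·(1 − 257/1375)·52.1²/257 = 2.10844
V̂(ȳ_st) = 2.47629
SE(ȳ_st) = √2.47629 = 1.57362

SE(ȳ_st) ≈ 1.57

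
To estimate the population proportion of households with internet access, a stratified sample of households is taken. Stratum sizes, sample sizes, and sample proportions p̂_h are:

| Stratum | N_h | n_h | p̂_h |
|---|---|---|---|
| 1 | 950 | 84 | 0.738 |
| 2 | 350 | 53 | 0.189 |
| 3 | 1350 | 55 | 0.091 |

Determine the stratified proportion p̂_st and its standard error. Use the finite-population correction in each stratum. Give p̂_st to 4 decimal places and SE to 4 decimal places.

p̂_st ≈ 0.3359, SE ≈ 0.0264

N = 2650; stratum weights W_h = N_h/N.
p̂_st = Σ W_h p̂_h = (950·0.738 + 350·0.189 + 1350·0.091)/2650 = 0.33589
V̂(p̂_st) = Σ W_h² (1 − n_h/N_h) p̂_h(1−p̂_h)/(n_h−1):
  stratum 1: (950/2650)²·(1 − 84/950)·0.738·0.262/83 = 0.000272916
  stratum 2: (350/2650)²·(1 − 53/350)·0.189·0.811/52 = 4.36327e-05
  stratum 3: (1350/2650)²·(1 − 55/1350)·0.091·0.909/54 = 0.00038135
V̂(p̂_st) = 0.000697899; SE = √V̂ = 0.0264178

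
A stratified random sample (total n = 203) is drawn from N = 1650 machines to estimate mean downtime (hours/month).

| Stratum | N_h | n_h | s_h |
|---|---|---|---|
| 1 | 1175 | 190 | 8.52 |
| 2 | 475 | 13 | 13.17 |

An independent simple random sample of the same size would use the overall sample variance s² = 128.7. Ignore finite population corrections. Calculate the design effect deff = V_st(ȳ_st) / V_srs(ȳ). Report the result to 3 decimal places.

V̂(ȳ_st) = Σ W_h² s_h²/n_h, with W_h = N_h/N and N = 1650:
  stratum 1: (1175/1650)²·8.52²/190 = 0.193746
  stratum 2: (475/1650)²·13.17²/13 = 1.10573
V_st = 1.29947
V_srs = s²/n = 128.7/203 = 0.63399
deff = V_st / V_srs = 1.29947/0.63399 = 2.0497

deff ≈ 2.050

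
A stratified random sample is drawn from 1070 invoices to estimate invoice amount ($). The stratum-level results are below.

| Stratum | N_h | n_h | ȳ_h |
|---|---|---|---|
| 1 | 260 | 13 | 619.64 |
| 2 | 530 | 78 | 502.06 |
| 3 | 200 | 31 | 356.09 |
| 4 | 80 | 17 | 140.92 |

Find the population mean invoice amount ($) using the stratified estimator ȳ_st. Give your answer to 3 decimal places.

N = Σ N_h = 1070. Stratum weights W_h = N_h/N.
ȳ_st = (260·619.64 + 530·502.06 + 200·356.09 + 80·140.92) / 1070 = 476.34561

ȳ_st ≈ 476.346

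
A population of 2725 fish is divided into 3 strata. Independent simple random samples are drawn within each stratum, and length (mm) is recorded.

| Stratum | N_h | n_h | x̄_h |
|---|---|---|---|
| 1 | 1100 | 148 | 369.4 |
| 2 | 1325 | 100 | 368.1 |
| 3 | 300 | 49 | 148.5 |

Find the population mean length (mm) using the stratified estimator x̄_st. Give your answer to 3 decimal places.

x̄_st ≈ 344.449

N = Σ N_h = 2725. Stratum weights W_h = N_h/N.
x̄_st = (1100·369.4 + 1325·368.1 + 300·148.5) / 2725 = 344.44862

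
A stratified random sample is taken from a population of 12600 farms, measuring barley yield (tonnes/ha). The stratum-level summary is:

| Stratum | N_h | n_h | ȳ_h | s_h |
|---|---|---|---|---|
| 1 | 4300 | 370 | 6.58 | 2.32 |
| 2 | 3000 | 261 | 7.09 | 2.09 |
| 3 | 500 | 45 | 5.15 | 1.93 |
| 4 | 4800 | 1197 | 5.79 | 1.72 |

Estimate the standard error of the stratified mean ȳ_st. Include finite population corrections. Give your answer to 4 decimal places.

SE(ȳ_st) ≈ 0.0529

V̂(ȳ_st) = Σ W_h² (1 − n_h/N_h) s_h²/n_h, with W_h = N_h/N and N = 12600:
  stratum 1: (4300/12600)²·(1 − 370/4300)·2.32²/370 = 0.00154844
  stratum 2: (3000/12600)²·(1 − 261/3000)·2.09²/261 = 0.000866212
  stratum 3: (500/12600)²·(1 − 45/500)·1.93²/45 = 0.000118616
  stratum 4: (4800/12600)²·(1 − 1197/4800)·1.72²/1197 = 0.000269232
V̂(ȳ_st) = 0.0028025
SE(ȳ_st) = √0.0028025 = 0.0529386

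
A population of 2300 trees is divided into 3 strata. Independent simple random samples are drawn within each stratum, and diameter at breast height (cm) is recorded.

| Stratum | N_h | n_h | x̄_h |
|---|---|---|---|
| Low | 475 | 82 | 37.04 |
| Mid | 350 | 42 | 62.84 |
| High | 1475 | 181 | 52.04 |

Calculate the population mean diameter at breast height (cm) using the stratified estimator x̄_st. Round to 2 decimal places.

N = Σ N_h = 2300. Stratum weights W_h = N_h/N.
x̄_st = (475·37.04 + 350·62.84 + 1475·52.04) / 2300 = 50.5857

x̄_st ≈ 50.59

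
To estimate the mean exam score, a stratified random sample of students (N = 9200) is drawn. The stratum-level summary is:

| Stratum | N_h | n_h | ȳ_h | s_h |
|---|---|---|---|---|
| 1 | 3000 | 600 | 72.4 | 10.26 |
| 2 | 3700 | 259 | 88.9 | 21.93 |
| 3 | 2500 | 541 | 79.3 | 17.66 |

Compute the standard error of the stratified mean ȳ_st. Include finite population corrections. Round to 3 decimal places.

SE(ȳ_st) ≈ 0.572

V̂(ȳ_st) = Σ W_h² (1 − n_h/N_h) s_h²/n_h, with W_h = N_h/N and N = 9200:
  stratum 1: (3000/9200)²·(1 − 600/3000)·10.26²/600 = 0.0149245
  stratum 2: (3700/9200)²·(1 − 259/3700)·21.93²/259 = 0.279311
  stratum 3: (2500/9200)²·(1 − 541/2500)·17.66²/541 = 0.0333567
V̂(ȳ_st) = 0.327592
SE(ȳ_st) = √0.327592 = 0.572357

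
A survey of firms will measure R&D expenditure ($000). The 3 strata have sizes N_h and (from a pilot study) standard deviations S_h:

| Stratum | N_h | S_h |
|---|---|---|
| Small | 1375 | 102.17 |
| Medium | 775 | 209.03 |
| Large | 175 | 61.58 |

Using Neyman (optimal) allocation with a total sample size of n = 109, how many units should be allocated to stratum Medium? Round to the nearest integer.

56

Neyman allocation: n_h = n · N_h S_h / Σ N_i S_i, with n = 109.
  stratum Small: N_h·S_h = 1375·102.17 = 140483.75
  stratum Medium: N_h·S_h = 775·209.03 = 161998.25
  stratum Large: N_h·S_h = 175·61.58 = 10776.50
Σ N_h S_h = 313258.50
n for stratum Medium = 109·161998.25/313258.50 = 56.368 → 56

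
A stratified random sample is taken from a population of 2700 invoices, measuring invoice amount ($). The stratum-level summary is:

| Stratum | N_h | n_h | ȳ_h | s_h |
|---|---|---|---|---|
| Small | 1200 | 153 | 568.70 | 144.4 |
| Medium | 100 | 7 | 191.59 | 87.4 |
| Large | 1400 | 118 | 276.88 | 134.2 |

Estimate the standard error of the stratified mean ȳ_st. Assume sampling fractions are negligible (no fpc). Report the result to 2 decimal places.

V̂(ȳ_st) = Σ W_h² s_h²/n_h, with W_h = N_h/N and N = 2700:
  stratum Small: (1200/2700)²·144.4²/153 = 26.9202
  stratum Medium: (100/2700)²·87.4²/7 = 1.49692
  stratum Large: (1400/2700)²·134.2²/118 = 41.0347
V̂(ȳ_st) = 69.4518
SE(ȳ_st) = √69.4518 = 8.33378

SE(ȳ_st) ≈ 8.33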